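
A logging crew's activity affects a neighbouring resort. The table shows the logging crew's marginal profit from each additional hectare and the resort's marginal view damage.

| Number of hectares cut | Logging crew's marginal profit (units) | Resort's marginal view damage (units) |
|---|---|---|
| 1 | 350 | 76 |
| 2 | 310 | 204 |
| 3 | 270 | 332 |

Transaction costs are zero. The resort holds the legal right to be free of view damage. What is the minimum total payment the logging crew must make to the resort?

280

Efficient level: marginal profit ≥ marginal view damage through level 2, so k* = 2.
With the resort holding the right, the logging crew must at least compensate total damage at k*: 76 + 204 = 280.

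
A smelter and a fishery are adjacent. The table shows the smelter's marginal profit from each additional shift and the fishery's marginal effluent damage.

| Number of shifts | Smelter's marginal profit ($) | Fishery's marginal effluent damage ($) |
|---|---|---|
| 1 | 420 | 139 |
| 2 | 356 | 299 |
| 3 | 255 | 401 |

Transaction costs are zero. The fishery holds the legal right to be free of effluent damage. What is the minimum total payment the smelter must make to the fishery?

$438

Efficient level: marginal profit ≥ marginal effluent damage through level 2, so k* = 2.
With the fishery holding the right, the smelter must at least compensate total damage at k*: 139 + 299 = 438.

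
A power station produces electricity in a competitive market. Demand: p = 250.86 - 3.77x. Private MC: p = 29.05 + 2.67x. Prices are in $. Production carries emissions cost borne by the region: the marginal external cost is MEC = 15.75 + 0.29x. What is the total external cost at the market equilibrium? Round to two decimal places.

$714.48

Market equilibrium (private): 29.05 + 2.67x = 250.86 - 3.77x → x_m = 34.4425.
Total external cost = ∫₀^{x_m} (15.75 + 0.29x) dx = 15.75×34.4425 + ½×0.29×34.4425² = 714.4808.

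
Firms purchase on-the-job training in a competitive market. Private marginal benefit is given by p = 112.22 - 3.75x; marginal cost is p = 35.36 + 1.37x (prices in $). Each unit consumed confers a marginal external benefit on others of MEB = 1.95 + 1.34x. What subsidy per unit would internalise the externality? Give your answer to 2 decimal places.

subsidy = $29.89 per unit

Social marginal benefit = demand + MEB = 114.17 - 2.41x.
Set SMB = MC: 114.17 - 2.41x = 35.36 + 1.37x → x* = 20.8492.
The Pigouvian subsidy equals MEB at x*: 1.95 + 1.34×20.8492 = 29.8879.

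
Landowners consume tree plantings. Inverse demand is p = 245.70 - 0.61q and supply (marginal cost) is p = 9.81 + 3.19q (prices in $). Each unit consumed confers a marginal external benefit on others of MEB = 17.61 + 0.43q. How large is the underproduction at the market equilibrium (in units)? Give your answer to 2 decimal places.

Market equilibrium (private): 9.81 + 3.19q = 245.70 - 0.61q → q_m = 62.0763.
Social marginal benefit = demand + MEB = 263.31 - 0.18q.
Set SMB = MC: 263.31 - 0.18q = 9.81 + 3.19q → q* = 75.2226.
Gap = |62.0763 − 75.2226| = 13.1463.

13.15 units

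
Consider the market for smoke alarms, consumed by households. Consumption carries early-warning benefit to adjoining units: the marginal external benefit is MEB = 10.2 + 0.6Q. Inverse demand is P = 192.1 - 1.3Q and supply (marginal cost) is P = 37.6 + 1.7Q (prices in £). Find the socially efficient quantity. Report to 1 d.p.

Social marginal benefit = demand + MEB = 202.3 - 0.7Q.
Set SMB = MC: 202.3 - 0.7Q = 37.6 + 1.7Q → Q* = 68.6250.

Q* = 68.6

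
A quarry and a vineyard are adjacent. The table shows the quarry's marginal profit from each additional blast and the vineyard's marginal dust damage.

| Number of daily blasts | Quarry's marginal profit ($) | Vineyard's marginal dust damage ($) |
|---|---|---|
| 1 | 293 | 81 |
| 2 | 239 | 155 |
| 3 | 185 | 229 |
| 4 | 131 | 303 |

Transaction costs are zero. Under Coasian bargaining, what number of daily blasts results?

2

Bargaining reaches the level where marginal profit last exceeds marginal dust damage.
That holds through level 2 (239 ≥ 155) but not at 3 (185 < 229).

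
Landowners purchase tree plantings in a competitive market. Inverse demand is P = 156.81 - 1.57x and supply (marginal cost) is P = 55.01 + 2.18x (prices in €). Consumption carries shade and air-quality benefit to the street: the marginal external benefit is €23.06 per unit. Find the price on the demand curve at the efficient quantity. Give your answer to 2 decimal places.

P = €104.54

Social marginal benefit = demand + MEB = 179.87 - 1.57x.
Set SMB = MC: 179.87 - 1.57x = 55.01 + 2.18x → x* = 33.2960.
Consumer price on the demand curve at x*: 156.81 − 1.57×33.2960 = 104.5353.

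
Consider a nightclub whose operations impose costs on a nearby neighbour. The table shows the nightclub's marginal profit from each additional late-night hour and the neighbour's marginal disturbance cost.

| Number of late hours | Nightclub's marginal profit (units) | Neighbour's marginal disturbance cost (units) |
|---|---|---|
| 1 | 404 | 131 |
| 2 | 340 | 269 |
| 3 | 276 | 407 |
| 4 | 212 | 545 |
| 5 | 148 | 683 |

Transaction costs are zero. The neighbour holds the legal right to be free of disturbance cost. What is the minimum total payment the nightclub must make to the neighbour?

400

Efficient level: marginal profit ≥ marginal disturbance cost through level 2, so k* = 2.
With the neighbour holding the right, the nightclub must at least compensate total damage at k*: 131 + 269 = 400.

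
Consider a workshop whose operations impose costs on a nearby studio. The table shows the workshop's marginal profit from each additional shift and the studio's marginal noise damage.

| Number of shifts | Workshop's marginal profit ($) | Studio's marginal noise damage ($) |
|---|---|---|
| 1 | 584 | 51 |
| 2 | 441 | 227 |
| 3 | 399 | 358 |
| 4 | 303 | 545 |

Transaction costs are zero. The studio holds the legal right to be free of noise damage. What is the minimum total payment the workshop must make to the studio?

Efficient level: marginal profit ≥ marginal noise damage through level 3, so k* = 3.
With the studio holding the right, the workshop must at least compensate total damage at k*: 51 + 227 + 358 = 636.

$636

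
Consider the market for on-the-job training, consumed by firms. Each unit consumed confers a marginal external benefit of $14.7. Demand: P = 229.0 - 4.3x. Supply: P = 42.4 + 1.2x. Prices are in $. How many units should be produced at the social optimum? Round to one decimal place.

x* = 36.6

Social marginal benefit = demand + MEB = 243.7 - 4.3x.
Set SMB = MC: 243.7 - 4.3x = 42.4 + 1.2x → x* = 36.6000.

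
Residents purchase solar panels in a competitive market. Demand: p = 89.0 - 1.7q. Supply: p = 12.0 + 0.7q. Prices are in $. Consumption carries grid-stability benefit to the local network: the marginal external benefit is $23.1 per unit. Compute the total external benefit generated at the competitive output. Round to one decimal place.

$741.1

Market equilibrium (private): 12.0 + 0.7q = 89.0 - 1.7q → q_m = 32.0833.
Total external benefit = MEB × q_m = 23.1 × 32.0833 = 741.1242.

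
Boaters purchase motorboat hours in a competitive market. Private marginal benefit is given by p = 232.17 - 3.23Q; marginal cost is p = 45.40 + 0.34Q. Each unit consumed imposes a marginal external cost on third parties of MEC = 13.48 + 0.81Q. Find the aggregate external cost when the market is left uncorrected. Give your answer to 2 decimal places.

1813.72

Market equilibrium (private): 45.40 + 0.34Q = 232.17 - 3.23Q → Q_m = 52.3165.
Total external cost = ∫₀^{Q_m} (13.48 + 0.81Q) dQ = 13.48×52.3165 + ½×0.81×52.3165² = 1813.7180.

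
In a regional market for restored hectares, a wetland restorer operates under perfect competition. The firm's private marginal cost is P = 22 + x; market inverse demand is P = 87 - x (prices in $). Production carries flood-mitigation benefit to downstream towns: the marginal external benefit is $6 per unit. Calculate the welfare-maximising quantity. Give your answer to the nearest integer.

Social marginal cost = private MC − MEB = 16 + x.
Set SMC = demand: 16 + x = 87 - x → x* = 35.5000.

x* = 36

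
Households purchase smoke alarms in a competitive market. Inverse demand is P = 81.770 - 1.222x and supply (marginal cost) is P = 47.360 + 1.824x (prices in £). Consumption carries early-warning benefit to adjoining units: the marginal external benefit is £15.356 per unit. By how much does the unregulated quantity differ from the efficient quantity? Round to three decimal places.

Market equilibrium (private): 47.360 + 1.824x = 81.770 - 1.222x → x_m = 11.2968.
Social marginal benefit = demand + MEB = 97.126 - 1.222x.
Set SMB = MC: 97.126 - 1.222x = 47.360 + 1.824x → x* = 16.3381.
Gap = |11.2968 − 16.3381| = 5.0413.

5.041 units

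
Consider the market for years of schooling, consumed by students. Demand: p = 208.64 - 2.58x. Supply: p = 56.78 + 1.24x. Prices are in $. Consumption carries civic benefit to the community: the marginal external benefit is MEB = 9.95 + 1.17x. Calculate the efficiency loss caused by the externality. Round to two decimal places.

Market equilibrium (private): 56.78 + 1.24x = 208.64 - 2.58x → x_m = 39.7539.
Social marginal benefit = demand + MEB = 218.59 - 1.41x.
Set SMB = MC: 218.59 - 1.41x = 56.78 + 1.24x → x* = 61.0604.
The loss is the area between SMB and MC from x* to x_m; with linear curves that's a triangle of height MEB(x_m).
DWL = ½ × 21.3065 × 56.4621 = 601.5049.

DWL = $601.50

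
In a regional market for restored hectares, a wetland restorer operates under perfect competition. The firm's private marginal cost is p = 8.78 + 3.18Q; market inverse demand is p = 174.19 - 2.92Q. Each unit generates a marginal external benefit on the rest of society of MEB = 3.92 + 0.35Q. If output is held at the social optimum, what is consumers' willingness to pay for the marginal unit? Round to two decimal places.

Social marginal cost = private MC − MEB = 4.86 + 2.83Q.
Set SMC = demand: 4.86 + 2.83Q = 174.19 - 2.92Q → Q* = 29.4487.
Consumer price on the demand curve at Q*: 174.19 − 2.92×29.4487 = 88.1998.

P = 88.20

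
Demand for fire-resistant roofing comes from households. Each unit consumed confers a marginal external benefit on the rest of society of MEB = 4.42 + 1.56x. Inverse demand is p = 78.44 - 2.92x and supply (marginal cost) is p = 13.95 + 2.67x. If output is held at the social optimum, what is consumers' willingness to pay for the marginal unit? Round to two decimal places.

Social marginal benefit = demand + MEB = 82.86 - 1.36x.
Set SMB = MC: 82.86 - 1.36x = 13.95 + 2.67x → x* = 17.0993.
Consumer price on the demand curve at x*: 78.44 − 2.92×17.0993 = 28.5100.

P = 28.51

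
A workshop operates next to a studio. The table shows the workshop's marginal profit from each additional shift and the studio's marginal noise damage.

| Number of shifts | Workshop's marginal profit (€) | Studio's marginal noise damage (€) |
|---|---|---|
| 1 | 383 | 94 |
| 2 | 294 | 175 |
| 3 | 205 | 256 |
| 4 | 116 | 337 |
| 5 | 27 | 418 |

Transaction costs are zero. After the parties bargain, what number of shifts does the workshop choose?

Bargaining reaches the level where marginal profit last exceeds marginal noise damage.
That holds through level 2 (294 ≥ 175) but not at 3 (205 < 256).

2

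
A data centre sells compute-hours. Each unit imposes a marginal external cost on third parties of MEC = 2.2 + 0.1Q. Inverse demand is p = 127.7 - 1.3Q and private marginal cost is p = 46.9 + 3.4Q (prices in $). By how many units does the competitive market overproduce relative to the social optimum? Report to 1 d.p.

0.8 units

Market equilibrium (private): 46.9 + 3.4Q = 127.7 - 1.3Q → Q_m = 17.1915.
Social marginal cost = private MC + MEC = 49.1 + 3.5Q.
Set SMC = demand: 49.1 + 3.5Q = 127.7 - 1.3Q → Q* = 16.3750.
Gap = |17.1915 − 16.3750| = 0.8165.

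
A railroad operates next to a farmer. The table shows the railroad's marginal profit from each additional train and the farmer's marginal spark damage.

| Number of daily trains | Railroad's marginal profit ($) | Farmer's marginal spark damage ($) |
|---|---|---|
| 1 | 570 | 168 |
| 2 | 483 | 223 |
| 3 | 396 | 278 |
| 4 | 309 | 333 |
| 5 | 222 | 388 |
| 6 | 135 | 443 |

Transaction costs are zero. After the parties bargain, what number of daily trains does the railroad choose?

3

Bargaining reaches the level where marginal profit last exceeds marginal spark damage.
That holds through level 3 (396 ≥ 278) but not at 4 (309 < 333).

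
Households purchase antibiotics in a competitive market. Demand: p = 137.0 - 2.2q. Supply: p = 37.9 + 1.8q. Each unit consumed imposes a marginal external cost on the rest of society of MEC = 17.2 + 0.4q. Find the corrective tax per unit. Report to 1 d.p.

tax = 24.6 per unit

Social marginal benefit = demand − MEC = 119.8 - 2.6q.
Set SMB = MC: 119.8 - 2.6q = 37.9 + 1.8q → q* = 18.6136.
The Pigouvian tax equals MEC at q*: 17.2 + 0.4×18.6136 = 24.6454.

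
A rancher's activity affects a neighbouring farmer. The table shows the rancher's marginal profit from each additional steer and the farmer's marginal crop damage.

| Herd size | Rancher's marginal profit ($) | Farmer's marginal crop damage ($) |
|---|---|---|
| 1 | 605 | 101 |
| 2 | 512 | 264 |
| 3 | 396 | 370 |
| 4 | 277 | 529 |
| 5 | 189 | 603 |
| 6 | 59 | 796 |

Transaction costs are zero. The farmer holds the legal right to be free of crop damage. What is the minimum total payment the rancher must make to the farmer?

Efficient level: marginal profit ≥ marginal crop damage through level 3, so k* = 3.
With the farmer holding the right, the rancher must at least compensate total damage at k*: 101 + 264 + 370 = 735.

$735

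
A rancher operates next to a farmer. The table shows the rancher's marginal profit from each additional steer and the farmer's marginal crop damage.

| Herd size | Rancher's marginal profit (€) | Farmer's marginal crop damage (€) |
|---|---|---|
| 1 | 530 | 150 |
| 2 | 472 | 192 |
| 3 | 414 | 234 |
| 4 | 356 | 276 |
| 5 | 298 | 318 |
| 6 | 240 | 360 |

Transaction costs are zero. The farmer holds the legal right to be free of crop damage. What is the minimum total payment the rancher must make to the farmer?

€852

Efficient level: marginal profit ≥ marginal crop damage through level 4, so k* = 4.
With the farmer holding the right, the rancher must at least compensate total damage at k*: 150 + 192 + 234 + 276 = 852.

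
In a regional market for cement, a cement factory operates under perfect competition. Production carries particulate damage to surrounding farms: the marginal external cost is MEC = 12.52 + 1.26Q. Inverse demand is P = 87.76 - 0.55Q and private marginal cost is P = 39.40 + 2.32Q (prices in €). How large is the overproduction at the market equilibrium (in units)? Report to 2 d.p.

8.17 units

Market equilibrium (private): 39.40 + 2.32Q = 87.76 - 0.55Q → Q_m = 16.8502.
Social marginal cost = private MC + MEC = 51.92 + 3.58Q.
Set SMC = demand: 51.92 + 3.58Q = 87.76 - 0.55Q → Q* = 8.6780.
Gap = |16.8502 − 8.6780| = 8.1722.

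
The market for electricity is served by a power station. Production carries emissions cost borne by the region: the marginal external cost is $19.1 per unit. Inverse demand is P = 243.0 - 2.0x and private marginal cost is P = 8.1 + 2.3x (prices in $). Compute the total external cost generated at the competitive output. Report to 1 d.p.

Market equilibrium (private): 8.1 + 2.3x = 243.0 - 2.0x → x_m = 54.6279.
Total external cost = MEC × x_m = 19.1 × 54.6279 = 1043.3929.

$1043.4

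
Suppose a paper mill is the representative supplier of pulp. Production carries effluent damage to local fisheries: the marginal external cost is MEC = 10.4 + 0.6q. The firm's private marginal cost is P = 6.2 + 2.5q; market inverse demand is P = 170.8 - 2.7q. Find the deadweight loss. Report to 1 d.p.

DWL = 74.5

Market equilibrium (private): 6.2 + 2.5q = 170.8 - 2.7q → q_m = 31.6538.
Social marginal cost = private MC + MEC = 16.6 + 3.1q.
Set SMC = demand: 16.6 + 3.1q = 170.8 - 2.7q → q* = 26.5862.
Between q* and q_m the wedge SMC − demand runs linearly from 0 to MEC(q_m), so the loss is a triangle.
DWL = ½ × 5.0676 × 29.3923 = 74.4742.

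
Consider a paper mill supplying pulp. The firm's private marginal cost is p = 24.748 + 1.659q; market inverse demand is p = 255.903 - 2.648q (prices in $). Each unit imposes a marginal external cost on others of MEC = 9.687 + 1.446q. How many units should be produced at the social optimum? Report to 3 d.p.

q* = 38.496

Social marginal cost = private MC + MEC = 34.435 + 3.105q.
Set SMC = demand: 34.435 + 3.105q = 255.903 - 2.648q → q* = 38.4961.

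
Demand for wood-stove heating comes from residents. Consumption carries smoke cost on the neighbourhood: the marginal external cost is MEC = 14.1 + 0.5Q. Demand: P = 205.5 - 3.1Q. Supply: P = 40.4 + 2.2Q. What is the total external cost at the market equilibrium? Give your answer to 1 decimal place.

Market equilibrium (private): 40.4 + 2.2Q = 205.5 - 3.1Q → Q_m = 31.1509.
Total external cost = ∫₀^{Q_m} (14.1 + 0.5Q) dQ = 14.1×31.1509 + ½×0.5×31.1509² = 681.8223.

681.8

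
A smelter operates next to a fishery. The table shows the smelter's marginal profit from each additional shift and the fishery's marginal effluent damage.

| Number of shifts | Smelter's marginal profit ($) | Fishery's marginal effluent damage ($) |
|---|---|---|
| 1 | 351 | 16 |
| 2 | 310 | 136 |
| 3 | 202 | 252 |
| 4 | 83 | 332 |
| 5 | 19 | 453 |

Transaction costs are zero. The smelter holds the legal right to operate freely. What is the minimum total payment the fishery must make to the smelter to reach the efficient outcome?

Left alone the smelter would choose level 5 (marginal profit stays positive).
Efficient level: k* = 2 (marginal profit ≥ marginal effluent damage through 2).
The fishery must at least cover the smelter's forgone profit from cutting 5→2: 202 + 83 + 19 = 304.

$304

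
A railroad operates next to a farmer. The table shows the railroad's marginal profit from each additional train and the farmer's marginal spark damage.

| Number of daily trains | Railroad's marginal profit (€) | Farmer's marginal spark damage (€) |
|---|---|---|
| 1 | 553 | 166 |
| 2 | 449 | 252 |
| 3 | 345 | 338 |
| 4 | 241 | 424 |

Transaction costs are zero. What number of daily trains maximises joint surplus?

3

Bargaining reaches the level where marginal profit last exceeds marginal spark damage.
That holds through level 3 (345 ≥ 338) but not at 4 (241 < 424).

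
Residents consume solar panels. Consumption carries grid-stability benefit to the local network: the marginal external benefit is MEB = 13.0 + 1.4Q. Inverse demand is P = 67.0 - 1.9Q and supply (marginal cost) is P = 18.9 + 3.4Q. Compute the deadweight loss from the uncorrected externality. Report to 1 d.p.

Market equilibrium (private): 18.9 + 3.4Q = 67.0 - 1.9Q → Q_m = 9.0755.
Social marginal benefit = demand + MEB = 80.0 - 0.5Q.
Set SMB = MC: 80.0 - 0.5Q = 18.9 + 3.4Q → Q* = 15.6667.
Height of the DWL triangle at Q_m is SMB(Q_m) − MC(Q_m) = MEB(Q_m) = 25.7057.
DWL = ½ × 6.5912 × 25.7057 = 84.7157.

DWL = 84.7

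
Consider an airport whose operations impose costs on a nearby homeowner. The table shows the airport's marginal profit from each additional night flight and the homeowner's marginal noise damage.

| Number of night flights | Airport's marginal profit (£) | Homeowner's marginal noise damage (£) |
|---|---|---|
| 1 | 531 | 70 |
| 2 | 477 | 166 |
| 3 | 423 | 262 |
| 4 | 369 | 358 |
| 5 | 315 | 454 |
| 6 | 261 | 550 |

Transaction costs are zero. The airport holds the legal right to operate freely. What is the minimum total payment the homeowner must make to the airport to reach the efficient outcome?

Left alone the airport would choose level 6 (marginal profit stays positive).
Efficient level: k* = 4 (marginal profit ≥ marginal noise damage through 4).
The homeowner must at least cover the airport's forgone profit from cutting 6→4: 315 + 261 = 576.

£576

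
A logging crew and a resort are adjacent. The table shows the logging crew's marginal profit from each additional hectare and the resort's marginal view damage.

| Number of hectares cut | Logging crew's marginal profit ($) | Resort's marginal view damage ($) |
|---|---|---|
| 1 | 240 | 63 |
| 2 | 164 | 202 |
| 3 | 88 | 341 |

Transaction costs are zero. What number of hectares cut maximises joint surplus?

1

Bargaining reaches the level where marginal profit last exceeds marginal view damage.
That holds through level 1 (240 ≥ 63) but not at 2 (164 < 202).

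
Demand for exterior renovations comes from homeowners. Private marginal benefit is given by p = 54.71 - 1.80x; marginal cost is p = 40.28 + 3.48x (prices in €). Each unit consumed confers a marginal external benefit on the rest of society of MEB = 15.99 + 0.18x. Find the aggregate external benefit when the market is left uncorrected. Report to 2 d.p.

Market equilibrium (private): 40.28 + 3.48x = 54.71 - 1.80x → x_m = 2.7330.
Total external benefit = ∫₀^{x_m} (15.99 + 0.18x) dx = 15.99×2.7330 + ½×0.18×2.7330² = 44.3729.

€44.37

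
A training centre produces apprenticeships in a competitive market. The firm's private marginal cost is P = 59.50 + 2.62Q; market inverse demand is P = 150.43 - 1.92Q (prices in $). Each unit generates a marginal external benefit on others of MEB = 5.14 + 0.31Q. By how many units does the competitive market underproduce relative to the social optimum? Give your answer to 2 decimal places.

Market equilibrium (private): 59.50 + 2.62Q = 150.43 - 1.92Q → Q_m = 20.0286.
Social marginal cost = private MC − MEB = 54.36 + 2.31Q.
Set SMC = demand: 54.36 + 2.31Q = 150.43 - 1.92Q → Q* = 22.7116.
Gap = |20.0286 − 22.7116| = 2.6830.

2.68 units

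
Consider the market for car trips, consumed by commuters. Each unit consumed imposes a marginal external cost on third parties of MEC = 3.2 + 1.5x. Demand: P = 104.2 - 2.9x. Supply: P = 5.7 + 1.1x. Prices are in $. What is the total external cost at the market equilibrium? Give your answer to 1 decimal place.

$533.6

Market equilibrium (private): 5.7 + 1.1x = 104.2 - 2.9x → x_m = 24.6250.
Total external cost = ∫₀^{x_m} (3.2 + 1.5x) dx = 3.2×24.6250 + ½×1.5×24.6250² = 533.5930.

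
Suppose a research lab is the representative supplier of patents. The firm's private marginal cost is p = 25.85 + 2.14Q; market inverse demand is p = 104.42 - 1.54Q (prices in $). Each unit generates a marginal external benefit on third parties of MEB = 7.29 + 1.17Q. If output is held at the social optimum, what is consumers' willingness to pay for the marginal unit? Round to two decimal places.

P = $51.74

Social marginal cost = private MC − MEB = 18.56 + 0.97Q.
Set SMC = demand: 18.56 + 0.97Q = 104.42 - 1.54Q → Q* = 34.2072.
Consumer price on the demand curve at Q*: 104.42 − 1.54×34.2072 = 51.7409.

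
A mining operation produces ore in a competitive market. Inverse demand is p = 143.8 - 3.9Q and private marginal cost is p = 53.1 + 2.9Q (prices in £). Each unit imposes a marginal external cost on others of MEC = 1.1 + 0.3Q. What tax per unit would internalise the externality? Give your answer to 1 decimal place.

Social marginal cost = private MC + MEC = 54.2 + 3.2Q.
Set SMC = demand: 54.2 + 3.2Q = 143.8 - 3.9Q → Q* = 12.6197.
The Pigouvian tax equals MEC at Q*: 1.1 + 0.3×12.6197 = 4.8859.

tax = £4.9 per unit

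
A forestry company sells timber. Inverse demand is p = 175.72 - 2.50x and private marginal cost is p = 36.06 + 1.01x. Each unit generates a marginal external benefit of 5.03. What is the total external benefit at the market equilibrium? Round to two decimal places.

Market equilibrium (private): 36.06 + 1.01x = 175.72 - 2.50x → x_m = 39.7892.
Total external benefit = MEB × x_m = 5.03 × 39.7892 = 200.1397.

200.14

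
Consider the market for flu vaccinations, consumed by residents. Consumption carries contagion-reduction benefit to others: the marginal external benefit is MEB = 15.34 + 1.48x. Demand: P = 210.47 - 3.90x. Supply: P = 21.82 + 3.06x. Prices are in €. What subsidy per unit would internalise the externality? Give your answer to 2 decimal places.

subsidy = €70.43 per unit

Social marginal benefit = demand + MEB = 225.81 - 2.42x.
Set SMB = MC: 225.81 - 2.42x = 21.82 + 3.06x → x* = 37.2245.
The Pigouvian subsidy equals MEB at x*: 15.34 + 1.48×37.2245 = 70.4323.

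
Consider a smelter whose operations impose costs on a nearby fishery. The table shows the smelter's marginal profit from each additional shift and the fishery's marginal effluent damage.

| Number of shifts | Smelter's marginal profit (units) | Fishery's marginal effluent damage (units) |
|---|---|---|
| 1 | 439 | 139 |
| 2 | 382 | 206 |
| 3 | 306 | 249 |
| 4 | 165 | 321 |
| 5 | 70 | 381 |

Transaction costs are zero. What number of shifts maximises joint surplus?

Bargaining reaches the level where marginal profit last exceeds marginal effluent damage.
That holds through level 3 (306 ≥ 249) but not at 4 (165 < 321).

3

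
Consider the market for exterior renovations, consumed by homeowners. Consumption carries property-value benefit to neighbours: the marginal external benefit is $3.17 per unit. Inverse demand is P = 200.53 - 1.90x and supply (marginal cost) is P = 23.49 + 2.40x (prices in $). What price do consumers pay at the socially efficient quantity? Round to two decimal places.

P = $120.90

Social marginal benefit = demand + MEB = 203.70 - 1.90x.
Set SMB = MC: 203.70 - 1.90x = 23.49 + 2.40x → x* = 41.9093.
Consumer price on the demand curve at x*: 200.53 − 1.90×41.9093 = 120.9023.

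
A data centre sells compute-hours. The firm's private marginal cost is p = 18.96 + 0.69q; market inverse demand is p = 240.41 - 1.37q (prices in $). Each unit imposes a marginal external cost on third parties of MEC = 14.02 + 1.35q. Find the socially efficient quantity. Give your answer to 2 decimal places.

q* = 60.83

Social marginal cost = private MC + MEC = 32.98 + 2.04q.
Set SMC = demand: 32.98 + 2.04q = 240.41 - 1.37q → q* = 60.8299.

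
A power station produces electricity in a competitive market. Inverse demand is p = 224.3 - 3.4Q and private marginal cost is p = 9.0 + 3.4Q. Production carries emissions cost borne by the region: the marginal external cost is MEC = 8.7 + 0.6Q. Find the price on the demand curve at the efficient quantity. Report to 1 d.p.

Social marginal cost = private MC + MEC = 17.7 + 4.0Q.
Set SMC = demand: 17.7 + 4.0Q = 224.3 - 3.4Q → Q* = 27.9189.
Consumer price on the demand curve at Q*: 224.3 − 3.4×27.9189 = 129.3757.

P = 129.4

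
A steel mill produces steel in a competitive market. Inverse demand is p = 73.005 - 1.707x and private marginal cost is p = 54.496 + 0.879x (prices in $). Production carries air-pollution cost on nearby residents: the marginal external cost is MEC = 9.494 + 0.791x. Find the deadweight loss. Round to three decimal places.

DWL = $34.008

Market equilibrium (private): 54.496 + 0.879x = 73.005 - 1.707x → x_m = 7.1574.
Social marginal cost = private MC + MEC = 63.990 + 1.670x.
Set SMC = demand: 63.990 + 1.670x = 73.005 - 1.707x → x* = 2.6695.
The welfare-loss triangle has base |x_m − x*| and height MEC(x_m) (the vertical gap between SMC and demand is zero at x* and MEC at x_m).
DWL = ½ × 4.4879 × 15.1555 = 34.0082.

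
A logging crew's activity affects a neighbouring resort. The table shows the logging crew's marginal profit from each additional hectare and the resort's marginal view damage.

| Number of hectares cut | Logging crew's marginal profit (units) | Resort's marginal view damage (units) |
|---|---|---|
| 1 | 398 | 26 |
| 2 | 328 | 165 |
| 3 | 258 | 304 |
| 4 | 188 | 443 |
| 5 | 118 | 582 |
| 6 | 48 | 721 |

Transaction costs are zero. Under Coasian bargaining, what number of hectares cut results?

Bargaining reaches the level where marginal profit last exceeds marginal view damage.
That holds through level 2 (328 ≥ 165) but not at 3 (258 < 304).

2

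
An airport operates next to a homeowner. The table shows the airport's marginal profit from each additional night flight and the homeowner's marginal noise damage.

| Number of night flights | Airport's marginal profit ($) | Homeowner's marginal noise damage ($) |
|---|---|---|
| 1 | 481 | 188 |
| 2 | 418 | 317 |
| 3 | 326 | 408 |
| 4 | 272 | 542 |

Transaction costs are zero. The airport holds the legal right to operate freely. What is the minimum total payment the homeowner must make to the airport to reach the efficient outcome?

Left alone the airport would choose level 4 (marginal profit stays positive).
Efficient level: k* = 2 (marginal profit ≥ marginal noise damage through 2).
The homeowner must at least cover the airport's forgone profit from cutting 4→2: 326 + 272 = 598.

$598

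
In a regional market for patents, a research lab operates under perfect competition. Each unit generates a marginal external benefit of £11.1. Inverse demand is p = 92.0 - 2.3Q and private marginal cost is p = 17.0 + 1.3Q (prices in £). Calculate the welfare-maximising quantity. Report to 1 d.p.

Social marginal cost = private MC − MEB = 5.9 + 1.3Q.
Set SMC = demand: 5.9 + 1.3Q = 92.0 - 2.3Q → Q* = 23.9167.

Q* = 23.9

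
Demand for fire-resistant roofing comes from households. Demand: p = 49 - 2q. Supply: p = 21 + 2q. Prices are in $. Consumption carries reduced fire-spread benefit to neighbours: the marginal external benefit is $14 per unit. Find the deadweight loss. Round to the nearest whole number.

DWL = $25

Market equilibrium (private): 21 + 2q = 49 - 2q → q_m = 7.0000.
Social marginal benefit = demand + MEB = 63 - 2q.
Set SMB = MC: 63 - 2q = 21 + 2q → q* = 10.5000.
Between q* and q_m the wedge SMB − MC runs linearly from 0 to MEB(q_m), so the loss is a triangle.
DWL = ½ × 3.5000 × 14.0000 = 24.5000.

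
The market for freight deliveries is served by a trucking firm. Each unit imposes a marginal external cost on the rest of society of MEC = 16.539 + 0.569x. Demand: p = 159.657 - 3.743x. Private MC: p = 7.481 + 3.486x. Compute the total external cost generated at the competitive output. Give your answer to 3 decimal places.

Market equilibrium (private): 7.481 + 3.486x = 159.657 - 3.743x → x_m = 21.0508.
Total external cost = ∫₀^{x_m} (16.539 + 0.569x) dx = 16.539×21.0508 + ½×0.569×21.0508² = 474.2314.

474.231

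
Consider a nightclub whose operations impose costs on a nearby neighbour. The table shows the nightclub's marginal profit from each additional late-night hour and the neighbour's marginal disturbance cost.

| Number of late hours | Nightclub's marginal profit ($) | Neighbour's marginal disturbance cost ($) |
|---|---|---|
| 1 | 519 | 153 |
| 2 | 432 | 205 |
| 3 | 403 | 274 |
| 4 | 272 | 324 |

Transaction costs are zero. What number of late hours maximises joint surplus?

3

Bargaining reaches the level where marginal profit last exceeds marginal disturbance cost.
That holds through level 3 (403 ≥ 274) but not at 4 (272 < 324).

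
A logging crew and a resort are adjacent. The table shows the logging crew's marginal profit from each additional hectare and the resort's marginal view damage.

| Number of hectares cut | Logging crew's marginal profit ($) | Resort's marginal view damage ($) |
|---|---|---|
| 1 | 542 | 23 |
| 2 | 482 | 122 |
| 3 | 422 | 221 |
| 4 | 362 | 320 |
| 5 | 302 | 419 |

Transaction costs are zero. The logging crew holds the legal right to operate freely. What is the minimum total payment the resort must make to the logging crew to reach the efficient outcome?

$302

Left alone the logging crew would choose level 5 (marginal profit stays positive).
Efficient level: k* = 4 (marginal profit ≥ marginal view damage through 4).
The resort must at least cover the logging crew's forgone profit from cutting 5→4: 302 = 302.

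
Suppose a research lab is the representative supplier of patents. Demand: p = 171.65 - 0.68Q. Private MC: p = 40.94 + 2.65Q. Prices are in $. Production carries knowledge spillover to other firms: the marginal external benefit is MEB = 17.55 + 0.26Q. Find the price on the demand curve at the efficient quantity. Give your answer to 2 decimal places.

Social marginal cost = private MC − MEB = 23.39 + 2.39Q.
Set SMC = demand: 23.39 + 2.39Q = 171.65 - 0.68Q → Q* = 48.2932.
Consumer price on the demand curve at Q*: 171.65 − 0.68×48.2932 = 138.8106.

P = $138.81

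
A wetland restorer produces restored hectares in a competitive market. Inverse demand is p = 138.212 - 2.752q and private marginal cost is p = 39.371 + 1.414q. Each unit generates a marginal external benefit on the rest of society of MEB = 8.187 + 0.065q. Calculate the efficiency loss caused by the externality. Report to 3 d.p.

DWL = 11.541

Market equilibrium (private): 39.371 + 1.414q = 138.212 - 2.752q → q_m = 23.7256.
Social marginal cost = private MC − MEB = 31.184 + 1.349q.
Set SMC = demand: 31.184 + 1.349q = 138.212 - 2.752q → q* = 26.0980.
The welfare-loss triangle has base |q_m − q*| and height MEB(q_m) (the vertical gap between SMC and demand is zero at q* and MEB at q_m).
DWL = ½ × 2.3724 × 9.7292 = 11.5408.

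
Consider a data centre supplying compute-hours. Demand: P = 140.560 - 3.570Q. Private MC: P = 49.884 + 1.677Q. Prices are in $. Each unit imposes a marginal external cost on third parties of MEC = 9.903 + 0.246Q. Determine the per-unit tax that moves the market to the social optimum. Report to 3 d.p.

tax = $13.520 per unit

Social marginal cost = private MC + MEC = 59.787 + 1.923Q.
Set SMC = demand: 59.787 + 1.923Q = 140.560 - 3.570Q → Q* = 14.7047.
The Pigouvian tax equals MEC at Q*: 9.903 + 0.246×14.7047 = 13.5204.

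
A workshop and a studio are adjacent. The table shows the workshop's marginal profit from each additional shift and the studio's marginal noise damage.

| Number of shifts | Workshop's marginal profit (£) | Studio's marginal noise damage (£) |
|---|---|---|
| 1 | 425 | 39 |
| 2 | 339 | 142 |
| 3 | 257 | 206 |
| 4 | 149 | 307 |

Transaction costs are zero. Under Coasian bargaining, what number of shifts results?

Bargaining reaches the level where marginal profit last exceeds marginal noise damage.
That holds through level 3 (257 ≥ 206) but not at 4 (149 < 307).

3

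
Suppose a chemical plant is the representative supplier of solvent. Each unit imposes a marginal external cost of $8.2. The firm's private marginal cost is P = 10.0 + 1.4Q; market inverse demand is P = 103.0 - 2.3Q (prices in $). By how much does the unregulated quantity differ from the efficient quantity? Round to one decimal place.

2.2 units

Market equilibrium (private): 10.0 + 1.4Q = 103.0 - 2.3Q → Q_m = 25.1351.
Social marginal cost = private MC + MEC = 18.2 + 1.4Q.
Set SMC = demand: 18.2 + 1.4Q = 103.0 - 2.3Q → Q* = 22.9189.
Gap = |25.1351 − 22.9189| = 2.2162.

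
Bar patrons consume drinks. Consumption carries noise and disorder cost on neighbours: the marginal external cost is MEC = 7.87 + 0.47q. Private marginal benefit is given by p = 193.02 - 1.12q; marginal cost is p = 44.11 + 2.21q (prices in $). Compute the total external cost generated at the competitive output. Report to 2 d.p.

$821.85

Market equilibrium (private): 44.11 + 2.21q = 193.02 - 1.12q → q_m = 44.7177.
Total external cost = ∫₀^{q_m} (7.87 + 0.47q) dq = 7.87×44.7177 + ½×0.47×44.7177² = 821.8514.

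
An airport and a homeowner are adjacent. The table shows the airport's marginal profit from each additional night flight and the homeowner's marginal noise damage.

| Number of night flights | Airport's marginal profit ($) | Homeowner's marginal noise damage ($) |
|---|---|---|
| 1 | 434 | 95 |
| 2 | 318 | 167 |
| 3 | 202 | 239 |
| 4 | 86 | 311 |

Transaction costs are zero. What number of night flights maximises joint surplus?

Bargaining reaches the level where marginal profit last exceeds marginal noise damage.
That holds through level 2 (318 ≥ 167) but not at 3 (202 < 239).

2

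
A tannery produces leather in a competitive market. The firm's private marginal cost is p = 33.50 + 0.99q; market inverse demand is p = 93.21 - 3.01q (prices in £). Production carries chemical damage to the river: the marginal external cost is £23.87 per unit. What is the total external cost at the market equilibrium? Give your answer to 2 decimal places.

£356.32

Market equilibrium (private): 33.50 + 0.99q = 93.21 - 3.01q → q_m = 14.9275.
Total external cost = MEC × q_m = 23.87 × 14.9275 = 356.3194.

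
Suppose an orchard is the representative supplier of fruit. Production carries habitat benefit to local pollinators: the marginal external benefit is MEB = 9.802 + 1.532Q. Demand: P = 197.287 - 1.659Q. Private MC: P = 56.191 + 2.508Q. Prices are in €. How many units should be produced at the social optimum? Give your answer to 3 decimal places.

Q* = 57.267

Social marginal cost = private MC − MEB = 46.389 + 0.976Q.
Set SMC = demand: 46.389 + 0.976Q = 197.287 - 1.659Q → Q* = 57.2668.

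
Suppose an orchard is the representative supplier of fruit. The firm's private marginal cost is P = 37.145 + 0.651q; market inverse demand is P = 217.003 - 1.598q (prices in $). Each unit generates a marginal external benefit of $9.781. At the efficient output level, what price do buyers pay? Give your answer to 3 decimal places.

Social marginal cost = private MC − MEB = 27.364 + 0.651q.
Set SMC = demand: 27.364 + 0.651q = 217.003 - 1.598q → q* = 84.3215.
Consumer price on the demand curve at q*: 217.003 − 1.598×84.3215 = 82.2572.

P = $82.257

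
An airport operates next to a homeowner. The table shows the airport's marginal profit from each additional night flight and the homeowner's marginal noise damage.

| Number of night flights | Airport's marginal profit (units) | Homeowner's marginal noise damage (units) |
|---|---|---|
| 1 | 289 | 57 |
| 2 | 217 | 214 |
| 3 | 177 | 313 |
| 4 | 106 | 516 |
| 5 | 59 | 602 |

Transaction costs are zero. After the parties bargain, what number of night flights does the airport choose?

2

Bargaining reaches the level where marginal profit last exceeds marginal noise damage.
That holds through level 2 (217 ≥ 214) but not at 3 (177 < 313).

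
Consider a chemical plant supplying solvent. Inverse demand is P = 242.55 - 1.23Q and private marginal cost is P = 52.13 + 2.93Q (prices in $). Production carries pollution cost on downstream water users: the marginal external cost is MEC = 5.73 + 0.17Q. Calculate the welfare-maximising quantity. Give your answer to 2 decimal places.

Q* = 42.65

Social marginal cost = private MC + MEC = 57.86 + 3.10Q.
Set SMC = demand: 57.86 + 3.10Q = 242.55 - 1.23Q → Q* = 42.6536.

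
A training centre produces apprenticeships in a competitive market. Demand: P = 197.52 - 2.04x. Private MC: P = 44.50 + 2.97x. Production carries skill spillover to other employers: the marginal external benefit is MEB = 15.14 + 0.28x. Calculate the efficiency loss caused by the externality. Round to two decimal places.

DWL = 59.34

Market equilibrium (private): 44.50 + 2.97x = 197.52 - 2.04x → x_m = 30.5429.
Social marginal cost = private MC − MEB = 29.36 + 2.69x.
Set SMC = demand: 29.36 + 2.69x = 197.52 - 2.04x → x* = 35.5518.
Height of the DWL triangle at x_m is demand(x_m) − SMC(x_m) = MEB(x_m) = 23.6920.
DWL = ½ × 5.0089 × 23.6920 = 59.3354.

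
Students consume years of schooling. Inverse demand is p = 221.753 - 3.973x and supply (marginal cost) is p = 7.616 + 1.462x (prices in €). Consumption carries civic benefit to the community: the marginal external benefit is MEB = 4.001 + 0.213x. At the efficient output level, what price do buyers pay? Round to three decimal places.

P = €55.789

Social marginal benefit = demand + MEB = 225.754 - 3.760x.
Set SMB = MC: 225.754 - 3.760x = 7.616 + 1.462x → x* = 41.7729.
Consumer price on the demand curve at x*: 221.753 − 3.973×41.7729 = 55.7893.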